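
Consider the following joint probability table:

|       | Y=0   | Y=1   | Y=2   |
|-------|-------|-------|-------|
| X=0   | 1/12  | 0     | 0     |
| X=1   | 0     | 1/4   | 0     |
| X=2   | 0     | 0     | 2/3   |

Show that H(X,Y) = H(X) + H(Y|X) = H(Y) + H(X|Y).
Marginal P(X) (row sums):
  P(X=0) = 1/12 + 0 + 0 = 1/12
  P(X=1) = 0 + 1/4 + 0 = 1/4
  P(X=2) = 0 + 0 + 2/3 = 2/3
Marginal P(Y) (column sums):
  P(Y=0) = 1/12 + 0 + 0 = 1/12
  P(Y=1) = 0 + 1/4 + 0 = 1/4
  P(Y=2) = 0 + 0 + 2/3 = 2/3

Decomposition 1: H(X) + H(Y|X)
H(X) = -[(1/12)·log₂(1/12) + (1/4)·log₂(1/4) + (2/3)·log₂(2/3)]
  = 0.2987 + 0.5000 + 0.3900
  = 1.1887 bits
H(Y|X) = -Σ P(X,Y)·log₂ P(Y|X), where P(Y|X) = P(X,Y) / P(X)
  (cells with P(X,Y) = 0 contribute 0)
  (X=0,Y=0): P(Y|X) = (1/12)/(1/12) = 1;  -(1/12)·log₂(1) = 0.0000
  (X=1,Y=1): P(Y|X) = (1/4)/(1/4) = 1;  -(1/4)·log₂(1) = 0.0000
  (X=2,Y=2): P(Y|X) = (2/3)/(2/3) = 1;  -(2/3)·log₂(1) = 0.0000
H(Y|X) = 0.0000 + 0.0000 + 0.0000
  = 0.0000 bits
H(X) + H(Y|X) = 1.1887 + 0.0000 = 1.1887 bits

Decomposition 2: H(Y) + H(X|Y)
H(Y) = -[(1/12)·log₂(1/12) + (1/4)·log₂(1/4) + (2/3)·log₂(2/3)]
  = 0.2987 + 0.5000 + 0.3900
  = 1.1887 bits
H(X|Y) = -Σ P(X,Y)·log₂ P(X|Y), where P(X|Y) = P(X,Y) / P(Y)
  (cells with P(X,Y) = 0 contribute 0)
  (X=0,Y=0): P(X|Y) = (1/12)/(1/12) = 1;  -(1/12)·log₂(1) = 0.0000
  (X=1,Y=1): P(X|Y) = (1/4)/(1/4) = 1;  -(1/4)·log₂(1) = 0.0000
  (X=2,Y=2): P(X|Y) = (2/3)/(2/3) = 1;  -(2/3)·log₂(1) = 0.0000
H(X|Y) = 0.0000 + 0.0000 + 0.0000
  = 0.0000 bits
H(Y) + H(X|Y) = 1.1887 + 0.0000 = 1.1887 bits

Direct computation of the joint entropy:
H(X,Y) = -[(1/12)·log₂(1/12) + (1/4)·log₂(1/4) + (2/3)·log₂(2/3)]
  = 0.2987 + 0.5000 + 0.3900
  = 1.1887 bits

All three agree: H(X,Y) = 1.1887 bits ✓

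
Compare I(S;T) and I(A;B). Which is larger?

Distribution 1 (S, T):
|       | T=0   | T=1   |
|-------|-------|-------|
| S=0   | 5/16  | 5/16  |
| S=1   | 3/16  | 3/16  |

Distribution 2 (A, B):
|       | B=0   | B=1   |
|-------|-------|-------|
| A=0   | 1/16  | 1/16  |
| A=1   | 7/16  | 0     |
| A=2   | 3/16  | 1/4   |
Distribution 1 (S, T):
Marginal P(S) (row sums):
  P(S=0) = 5/16 + 5/16 = 5/8
  P(S=1) = 3/16 + 3/16 = 3/8
Marginal P(T) (column sums):
  P(T=0) = 5/16 + 3/16 = 1/2
  P(T=1) = 5/16 + 3/16 = 1/2

H(S) = -[(5/8)·log₂(5/8) + (3/8)·log₂(3/8)]
  = 0.4238 + 0.5306
  = 0.9544 bits
H(T) = -[(1/2)·log₂(1/2) + (1/2)·log₂(1/2)]
  = 0.5000 + 0.5000
  = 1.0000 bits
H(S,T) = -[(5/16)·log₂(5/16) + (5/16)·log₂(5/16) + (3/16)·log₂(3/16) + (3/16)·log₂(3/16)]
  = 0.5244 + 0.5244 + 0.4528 + 0.4528
  = 1.9544 bits

I(S;T) = H(S) + H(T) - H(S,T)
  = 0.9544 + 1.0000 - 1.9544
  = 0.0000 bits

Distribution 2 (A, B):
Marginal P(A) (row sums):
  P(A=0) = 1/16 + 1/16 = 1/8
  P(A=1) = 7/16 + 0 = 7/16
  P(A=2) = 3/16 + 1/4 = 7/16
Marginal P(B) (column sums):
  P(B=0) = 1/16 + 7/16 + 3/16 = 11/16
  P(B=1) = 1/16 + 0 + 1/4 = 5/16

H(A) = -[(1/8)·log₂(1/8) + (7/16)·log₂(7/16) + (7/16)·log₂(7/16)]
  = 0.3750 + 0.5218 + 0.5218
  = 1.4186 bits
H(B) = -[(11/16)·log₂(11/16) + (5/16)·log₂(5/16)]
  = 0.3716 + 0.5244
  = 0.8960 bits
H(A,B) = -[(1/16)·log₂(1/16) + (1/16)·log₂(1/16) + (7/16)·log₂(7/16) + (3/16)·log₂(3/16) + (1/4)·log₂(1/4)]
  = 0.2500 + 0.2500 + 0.5218 + 0.4528 + 0.5000
  = 1.9746 bits

I(A;B) = H(A) + H(B) - H(A,B)
  = 1.4186 + 0.8960 - 1.9746
  = 0.3400 bits

I(A;B) = 0.3400 bits > I(S;T) = 0.0000 bits, so (A, B) has the higher mutual information (stronger dependence).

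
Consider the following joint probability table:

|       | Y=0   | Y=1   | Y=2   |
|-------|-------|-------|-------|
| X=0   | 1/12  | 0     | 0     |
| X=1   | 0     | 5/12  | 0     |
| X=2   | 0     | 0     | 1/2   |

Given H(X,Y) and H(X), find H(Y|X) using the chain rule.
From the chain rule: H(X,Y) = H(X) + H(Y|X)
Therefore: H(Y|X) = H(X,Y) - H(X)

H(X,Y) = -[(1/12)·log₂(1/12) + (5/12)·log₂(5/12) + (1/2)·log₂(1/2)]
  = 0.2987 + 0.5263 + 0.5000
  = 1.3250 bits
Marginal P(X) (row sums):
  P(X=0) = 1/12 + 0 + 0 = 1/12
  P(X=1) = 0 + 5/12 + 0 = 5/12
  P(X=2) = 0 + 0 + 1/2 = 1/2
H(X) = -[(1/12)·log₂(1/12) + (5/12)·log₂(5/12) + (1/2)·log₂(1/2)]
  = 0.2987 + 0.5263 + 0.5000
  = 1.3250 bits

H(Y|X) = 1.3250 - 1.3250 = 0.0000 bits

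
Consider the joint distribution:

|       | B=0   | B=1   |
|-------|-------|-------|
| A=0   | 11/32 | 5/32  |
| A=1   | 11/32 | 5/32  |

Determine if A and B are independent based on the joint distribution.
Marginal P(A) (row sums):
  P(A=0) = 11/32 + 5/32 = 1/2
  P(A=1) = 11/32 + 5/32 = 1/2
Marginal P(B) (column sums):
  P(B=0) = 11/32 + 11/32 = 11/16
  P(B=1) = 5/32 + 5/32 = 5/16

A and B are independent iff P(A=i,B=j) = P(A=i)·P(B=j) for every cell.
  P(A=0)·P(B=0) = 1/2 × 11/16 = 11/32 = P(A=0,B=0) ✓
  P(A=0)·P(B=1) = 1/2 × 5/16 = 5/32 = P(A=0,B=1) ✓
  P(A=1)·P(B=0) = 1/2 × 11/16 = 11/32 = P(A=1,B=0) ✓
  P(A=1)·P(B=1) = 1/2 × 5/16 = 5/32 = P(A=1,B=1) ✓

Yes, A and B are independent: every cell factors, so I(A;B) = 0 bits.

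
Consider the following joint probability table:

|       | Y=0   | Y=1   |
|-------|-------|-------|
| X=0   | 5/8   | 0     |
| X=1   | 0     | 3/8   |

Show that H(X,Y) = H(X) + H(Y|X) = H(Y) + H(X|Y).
Marginal P(X) (row sums):
  P(X=0) = 5/8 + 0 = 5/8
  P(X=1) = 0 + 3/8 = 3/8
Marginal P(Y) (column sums):
  P(Y=0) = 5/8 + 0 = 5/8
  P(Y=1) = 0 + 3/8 = 3/8

Decomposition 1: H(X) + H(Y|X)
H(X) = -[(5/8)·log₂(5/8) + (3/8)·log₂(3/8)]
  = 0.4238 + 0.5306
  = 0.9544 bits
H(Y|X) = -Σ P(X,Y)·log₂ P(Y|X), where P(Y|X) = P(X,Y) / P(X)
  (cells with P(X,Y) = 0 contribute 0)
  (X=0,Y=0): P(Y|X) = (5/8)/(5/8) = 1;  -(5/8)·log₂(1) = 0.0000
  (X=1,Y=1): P(Y|X) = (3/8)/(3/8) = 1;  -(3/8)·log₂(1) = 0.0000
H(Y|X) = 0.0000 + 0.0000
  = 0.0000 bits
H(X) + H(Y|X) = 0.9544 + 0.0000 = 0.9544 bits

Decomposition 2: H(Y) + H(X|Y)
H(Y) = -[(5/8)·log₂(5/8) + (3/8)·log₂(3/8)]
  = 0.4238 + 0.5306
  = 0.9544 bits
H(X|Y) = -Σ P(X,Y)·log₂ P(X|Y), where P(X|Y) = P(X,Y) / P(Y)
  (cells with P(X,Y) = 0 contribute 0)
  (X=0,Y=0): P(X|Y) = (5/8)/(5/8) = 1;  -(5/8)·log₂(1) = 0.0000
  (X=1,Y=1): P(X|Y) = (3/8)/(3/8) = 1;  -(3/8)·log₂(1) = 0.0000
H(X|Y) = 0.0000 + 0.0000
  = 0.0000 bits
H(Y) + H(X|Y) = 0.9544 + 0.0000 = 0.9544 bits

Direct computation of the joint entropy:
H(X,Y) = -[(5/8)·log₂(5/8) + (3/8)·log₂(3/8)]
  = 0.4238 + 0.5306
  = 0.9544 bits

All three agree: H(X,Y) = 0.9544 bits ✓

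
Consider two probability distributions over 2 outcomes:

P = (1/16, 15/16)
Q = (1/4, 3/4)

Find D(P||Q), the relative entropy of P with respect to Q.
D(P||Q) = Σ P(i) log₂(P(i)/Q(i))
  i=0: (1/16) × log₂((1/16)/(1/4)) = (1/16) × log₂(1/4) = -0.1250
  i=1: (15/16) × log₂((15/16)/(3/4)) = (15/16) × log₂(5/4) = 0.3018
D(P||Q) = -0.1250 + 0.3018
  = 0.1768 bits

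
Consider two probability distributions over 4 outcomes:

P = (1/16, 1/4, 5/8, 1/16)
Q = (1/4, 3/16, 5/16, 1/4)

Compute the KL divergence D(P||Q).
D(P||Q) = Σ P(i) log₂(P(i)/Q(i))
  i=0: (1/16) × log₂((1/16)/(1/4)) = (1/16) × log₂(1/4) = -0.1250
  i=1: (1/4) × log₂((1/4)/(3/16)) = (1/4) × log₂(4/3) = 0.1038
  i=2: (5/8) × log₂((5/8)/(5/16)) = (5/8) × log₂(2) = 0.6250
  i=3: (1/16) × log₂((1/16)/(1/4)) = (1/16) × log₂(1/4) = -0.1250
D(P||Q) = -0.1250 + 0.1038 + 0.6250 - 0.1250
  = 0.4788 bits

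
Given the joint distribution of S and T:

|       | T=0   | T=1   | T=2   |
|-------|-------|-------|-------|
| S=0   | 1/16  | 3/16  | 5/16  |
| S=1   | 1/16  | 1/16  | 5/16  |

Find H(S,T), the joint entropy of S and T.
H(S,T) = -Σ P(S,T) log₂ P(S,T), summed over the non-zero cells:
H(S,T) = -[(1/16)·log₂(1/16) + (3/16)·log₂(3/16) + (5/16)·log₂(5/16) + (1/16)·log₂(1/16) + (1/16)·log₂(1/16) + (5/16)·log₂(5/16)]
  = 0.2500 + 0.4528 + 0.5244 + 0.2500 + 0.2500 + 0.5244
  = 2.2516 bits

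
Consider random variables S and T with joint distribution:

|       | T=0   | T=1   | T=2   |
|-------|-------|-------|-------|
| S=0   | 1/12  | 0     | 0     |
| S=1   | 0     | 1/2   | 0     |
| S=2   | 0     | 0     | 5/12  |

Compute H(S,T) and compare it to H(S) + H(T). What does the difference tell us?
Marginal P(S) (row sums):
  P(S=0) = 1/12 + 0 + 0 = 1/12
  P(S=1) = 0 + 1/2 + 0 = 1/2
  P(S=2) = 0 + 0 + 5/12 = 5/12
Marginal P(T) (column sums):
  P(T=0) = 1/12 + 0 + 0 = 1/12
  P(T=1) = 0 + 1/2 + 0 = 1/2
  P(T=2) = 0 + 0 + 5/12 = 5/12

H(S,T) = -[(1/12)·log₂(1/12) + (1/2)·log₂(1/2) + (5/12)·log₂(5/12)]
  = 0.2987 + 0.5000 + 0.5263
  = 1.3250 bits
H(S) = -[(1/12)·log₂(1/12) + (1/2)·log₂(1/2) + (5/12)·log₂(5/12)]
  = 0.2987 + 0.5000 + 0.5263
  = 1.3250 bits
H(T) = -[(1/12)·log₂(1/12) + (1/2)·log₂(1/2) + (5/12)·log₂(5/12)]
  = 0.2987 + 0.5000 + 0.5263
  = 1.3250 bits

H(S) + H(T) = 1.3250 + 1.3250 = 2.6500 bits
Difference: H(S) + H(T) - H(S,T) = 2.6500 - 1.3250 = 1.3250 bits = I(S;T)

The difference is the mutual information; it is positive here, so S and T are dependent (knowing one reduces uncertainty about the other by 1.3250 bits).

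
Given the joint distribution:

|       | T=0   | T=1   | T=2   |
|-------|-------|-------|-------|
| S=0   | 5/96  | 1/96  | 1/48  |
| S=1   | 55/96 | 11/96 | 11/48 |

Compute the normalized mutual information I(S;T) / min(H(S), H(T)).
Marginal P(S) (row sums):
  P(S=0) = 5/96 + 1/96 + 1/48 = 1/12
  P(S=1) = 55/96 + 11/96 + 11/48 = 11/12
Marginal P(T) (column sums):
  P(T=0) = 5/96 + 55/96 = 5/8
  P(T=1) = 1/96 + 11/96 = 1/8
  P(T=2) = 1/48 + 11/48 = 1/4

H(S) = -[(1/12)·log₂(1/12) + (11/12)·log₂(11/12)]
  = 0.2987 + 0.1151
  = 0.4138 bits
H(T) = -[(5/8)·log₂(5/8) + (1/8)·log₂(1/8) + (1/4)·log₂(1/4)]
  = 0.4238 + 0.3750 + 0.5000
  = 1.2988 bits
H(S,T) = -[(5/96)·log₂(5/96) + (1/96)·log₂(1/96) + (1/48)·log₂(1/48) + (55/96)·log₂(55/96) + (11/96)·log₂(11/96) + (11/48)·log₂(11/48)]
  = 0.2220 + 0.0686 + 0.1164 + 0.4604 + 0.3581 + 0.4871
  = 1.7126 bits

I(S;T) = H(S) + H(T) - H(S,T)
  = 0.4138 + 1.2988 - 1.7126
  = 0.0000 bits

min(H(S), H(T)) = min(0.4138, 1.2988) = 0.4138 bits
Normalized MI = 0.0000 / 0.4138 = 0.0000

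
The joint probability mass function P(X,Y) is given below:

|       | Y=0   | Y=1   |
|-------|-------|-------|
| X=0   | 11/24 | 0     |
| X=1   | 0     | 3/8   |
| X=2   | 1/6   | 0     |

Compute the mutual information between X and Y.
Marginal P(X) (row sums):
  P(X=0) = 11/24 + 0 = 11/24
  P(X=1) = 0 + 3/8 = 3/8
  P(X=2) = 1/6 + 0 = 1/6
Marginal P(Y) (column sums):
  P(Y=0) = 11/24 + 0 + 1/6 = 5/8
  P(Y=1) = 0 + 3/8 + 0 = 3/8

H(X) = -[(11/24)·log₂(11/24) + (3/8)·log₂(3/8) + (1/6)·log₂(1/6)]
  = 0.5159 + 0.5306 + 0.4308
  = 1.4773 bits
H(Y) = -[(5/8)·log₂(5/8) + (3/8)·log₂(3/8)]
  = 0.4238 + 0.5306
  = 0.9544 bits
H(X,Y) = -[(11/24)·log₂(11/24) + (3/8)·log₂(3/8) + (1/6)·log₂(1/6)]
  = 0.5159 + 0.5306 + 0.4308
  = 1.4773 bits

I(X;Y) = H(X) + H(Y) - H(X,Y)
  = 1.4773 + 0.9544 - 1.4773
  = 0.9544 bits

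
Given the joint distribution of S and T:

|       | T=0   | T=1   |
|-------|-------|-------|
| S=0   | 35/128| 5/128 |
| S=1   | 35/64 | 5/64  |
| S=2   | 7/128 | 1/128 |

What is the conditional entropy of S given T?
Marginal P(T) (column sums):
  P(T=0) = 35/128 + 35/64 + 7/128 = 7/8
  P(T=1) = 5/128 + 5/64 + 1/128 = 1/8

H(S|T) = -Σ P(S,T)·log₂ P(S|T), where P(S|T) = P(S,T) / P(T)
  (S=0,T=0): P(S|T) = (35/128)/(7/8) = 5/16;  -(35/128)·log₂(5/16) = 0.4588
  (S=0,T=1): P(S|T) = (5/128)/(1/8) = 5/16;  -(5/128)·log₂(5/16) = 0.0655
  (S=1,T=0): P(S|T) = (35/64)/(7/8) = 5/8;  -(35/64)·log₂(5/8) = 0.3708
  (S=1,T=1): P(S|T) = (5/64)/(1/8) = 5/8;  -(5/64)·log₂(5/8) = 0.0530
  (S=2,T=0): P(S|T) = (7/128)/(7/8) = 1/16;  -(7/128)·log₂(1/16) = 0.2188
  (S=2,T=1): P(S|T) = (1/128)/(1/8) = 1/16;  -(1/128)·log₂(1/16) = 0.0313
H(S|T) = 0.4588 + 0.0655 + 0.3708 + 0.0530 + 0.2188 + 0.0313
  = 1.1982 bits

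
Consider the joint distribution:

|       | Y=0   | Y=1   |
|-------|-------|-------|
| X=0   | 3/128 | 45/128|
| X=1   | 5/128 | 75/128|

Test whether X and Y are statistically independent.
Marginal P(X) (row sums):
  P(X=0) = 3/128 + 45/128 = 3/8
  P(X=1) = 5/128 + 75/128 = 5/8
Marginal P(Y) (column sums):
  P(Y=0) = 3/128 + 5/128 = 1/16
  P(Y=1) = 45/128 + 75/128 = 15/16

X and Y are independent iff P(X=i,Y=j) = P(X=i)·P(Y=j) for every cell.
  P(X=0)·P(Y=0) = 3/8 × 1/16 = 3/128 = P(X=0,Y=0) ✓
  P(X=0)·P(Y=1) = 3/8 × 15/16 = 45/128 = P(X=0,Y=1) ✓
  P(X=1)·P(Y=0) = 5/8 × 1/16 = 5/128 = P(X=1,Y=0) ✓
  P(X=1)·P(Y=1) = 5/8 × 15/16 = 75/128 = P(X=1,Y=1) ✓

Yes, X and Y are independent: every cell factors, so I(X;Y) = 0 bits.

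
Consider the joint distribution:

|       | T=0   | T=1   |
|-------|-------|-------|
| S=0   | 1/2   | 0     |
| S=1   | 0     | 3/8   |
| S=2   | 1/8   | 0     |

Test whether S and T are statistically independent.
Marginal P(S) (row sums):
  P(S=0) = 1/2 + 0 = 1/2
  P(S=1) = 0 + 3/8 = 3/8
  P(S=2) = 1/8 + 0 = 1/8
Marginal P(T) (column sums):
  P(T=0) = 1/2 + 0 + 1/8 = 5/8
  P(T=1) = 0 + 3/8 + 0 = 3/8

S and T are independent iff P(S=i,T=j) = P(S=i)·P(T=j) for every cell.
  P(S=0)·P(T=0) = 1/2 × 5/8 = 5/16, but P(S=0,T=0) = 1/2 ✗

No, S and T are not independent. Quantitatively, I(S;T) > 0:

H(S) = -[(1/2)·log₂(1/2) + (3/8)·log₂(3/8) + (1/8)·log₂(1/8)]
  = 0.5000 + 0.5306 + 0.3750
  = 1.4056 bits
H(T) = -[(5/8)·log₂(5/8) + (3/8)·log₂(3/8)]
  = 0.4238 + 0.5306
  = 0.9544 bits
H(S,T) = -[(1/2)·log₂(1/2) + (3/8)·log₂(3/8) + (1/8)·log₂(1/8)]
  = 0.5000 + 0.5306 + 0.3750
  = 1.4056 bits
I(S;T) = H(S) + H(T) - H(S,T) = 1.4056 + 0.9544 - 1.4056 = 0.9544 bits > 0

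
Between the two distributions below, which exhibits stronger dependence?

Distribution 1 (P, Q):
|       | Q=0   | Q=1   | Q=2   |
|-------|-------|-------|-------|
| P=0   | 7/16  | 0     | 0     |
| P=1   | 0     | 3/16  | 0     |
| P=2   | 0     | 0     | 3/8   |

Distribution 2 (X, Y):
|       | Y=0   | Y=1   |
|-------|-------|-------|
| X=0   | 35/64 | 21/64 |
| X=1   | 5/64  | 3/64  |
Distribution 1 (P, Q):
Marginal P(P) (row sums):
  P(P=0) = 7/16 + 0 + 0 = 7/16
  P(P=1) = 0 + 3/16 + 0 = 3/16
  P(P=2) = 0 + 0 + 3/8 = 3/8
Marginal P(Q) (column sums):
  P(Q=0) = 7/16 + 0 + 0 = 7/16
  P(Q=1) = 0 + 3/16 + 0 = 3/16
  P(Q=2) = 0 + 0 + 3/8 = 3/8

H(P) = -[(7/16)·log₂(7/16) + (3/16)·log₂(3/16) + (3/8)·log₂(3/8)]
  = 0.5218 + 0.4528 + 0.5306
  = 1.5052 bits
H(Q) = -[(7/16)·log₂(7/16) + (3/16)·log₂(3/16) + (3/8)·log₂(3/8)]
  = 0.5218 + 0.4528 + 0.5306
  = 1.5052 bits
H(P,Q) = -[(7/16)·log₂(7/16) + (3/16)·log₂(3/16) + (3/8)·log₂(3/8)]
  = 0.5218 + 0.4528 + 0.5306
  = 1.5052 bits

I(P;Q) = H(P) + H(Q) - H(P,Q)
  = 1.5052 + 1.5052 - 1.5052
  = 1.5052 bits

Distribution 2 (X, Y):
Marginal P(X) (row sums):
  P(X=0) = 35/64 + 21/64 = 7/8
  P(X=1) = 5/64 + 3/64 = 1/8
Marginal P(Y) (column sums):
  P(Y=0) = 35/64 + 5/64 = 5/8
  P(Y=1) = 21/64 + 3/64 = 3/8

H(X) = -[(7/8)·log₂(7/8) + (1/8)·log₂(1/8)]
  = 0.1686 + 0.3750
  = 0.5436 bits
H(Y) = -[(5/8)·log₂(5/8) + (3/8)·log₂(3/8)]
  = 0.4238 + 0.5306
  = 0.9544 bits
H(X,Y) = -[(35/64)·log₂(35/64) + (21/64)·log₂(21/64) + (5/64)·log₂(5/64) + (3/64)·log₂(3/64)]
  = 0.4762 + 0.5275 + 0.2873 + 0.2070
  = 1.4980 bits

I(X;Y) = H(X) + H(Y) - H(X,Y)
  = 0.5436 + 0.9544 - 1.4980
  = 0.0000 bits

I(P;Q) = 1.5052 bits > I(X;Y) = 0.0000 bits, so (P, Q) has the higher mutual information (stronger dependence).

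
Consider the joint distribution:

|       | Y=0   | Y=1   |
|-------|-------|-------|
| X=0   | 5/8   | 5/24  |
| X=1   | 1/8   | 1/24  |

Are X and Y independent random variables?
Marginal P(X) (row sums):
  P(X=0) = 5/8 + 5/24 = 5/6
  P(X=1) = 1/8 + 1/24 = 1/6
Marginal P(Y) (column sums):
  P(Y=0) = 5/8 + 1/8 = 3/4
  P(Y=1) = 5/24 + 1/24 = 1/4

X and Y are independent iff P(X=i,Y=j) = P(X=i)·P(Y=j) for every cell.
  P(X=0)·P(Y=0) = 5/6 × 3/4 = 5/8 = P(X=0,Y=0) ✓
  P(X=0)·P(Y=1) = 5/6 × 1/4 = 5/24 = P(X=0,Y=1) ✓
  P(X=1)·P(Y=0) = 1/6 × 3/4 = 1/8 = P(X=1,Y=0) ✓
  P(X=1)·P(Y=1) = 1/6 × 1/4 = 1/24 = P(X=1,Y=1) ✓

Yes, X and Y are independent: every cell factors, so I(X;Y) = 0 bits.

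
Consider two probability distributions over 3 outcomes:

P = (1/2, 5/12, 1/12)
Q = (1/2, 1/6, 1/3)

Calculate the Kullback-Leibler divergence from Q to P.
D(P||Q) = Σ P(i) log₂(P(i)/Q(i))
  i=0: (1/2) × log₂((1/2)/(1/2)) = (1/2) × log₂(1) = 0.0000
  i=1: (5/12) × log₂((5/12)/(1/6)) = (5/12) × log₂(5/2) = 0.5508
  i=2: (1/12) × log₂((1/12)/(1/3)) = (1/12) × log₂(1/4) = -0.1667
D(P||Q) = 0.0000 + 0.5508 - 0.1667
  = 0.3841 bits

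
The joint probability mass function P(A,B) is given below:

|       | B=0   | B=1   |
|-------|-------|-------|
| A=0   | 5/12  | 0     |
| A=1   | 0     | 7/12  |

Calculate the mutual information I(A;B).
Marginal P(A) (row sums):
  P(A=0) = 5/12 + 0 = 5/12
  P(A=1) = 0 + 7/12 = 7/12
Marginal P(B) (column sums):
  P(B=0) = 5/12 + 0 = 5/12
  P(B=1) = 0 + 7/12 = 7/12

H(A) = -[(5/12)·log₂(5/12) + (7/12)·log₂(7/12)]
  = 0.5263 + 0.4536
  = 0.9799 bits
H(B) = -[(5/12)·log₂(5/12) + (7/12)·log₂(7/12)]
  = 0.5263 + 0.4536
  = 0.9799 bits
H(A,B) = -[(5/12)·log₂(5/12) + (7/12)·log₂(7/12)]
  = 0.5263 + 0.4536
  = 0.9799 bits

I(A;B) = H(A) + H(B) - H(A,B)
  = 0.9799 + 0.9799 - 0.9799
  = 0.9799 bits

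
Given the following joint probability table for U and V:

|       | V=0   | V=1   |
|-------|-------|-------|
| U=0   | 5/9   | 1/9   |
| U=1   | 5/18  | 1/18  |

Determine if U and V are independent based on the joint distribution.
Marginal P(U) (row sums):
  P(U=0) = 5/9 + 1/9 = 2/3
  P(U=1) = 5/18 + 1/18 = 1/3
Marginal P(V) (column sums):
  P(V=0) = 5/9 + 5/18 = 5/6
  P(V=1) = 1/9 + 1/18 = 1/6

U and V are independent iff P(U=i,V=j) = P(U=i)·P(V=j) for every cell.
  P(U=0)·P(V=0) = 2/3 × 5/6 = 5/9 = P(U=0,V=0) ✓
  P(U=0)·P(V=1) = 2/3 × 1/6 = 1/9 = P(U=0,V=1) ✓
  P(U=1)·P(V=0) = 1/3 × 5/6 = 5/18 = P(U=1,V=0) ✓
  P(U=1)·P(V=1) = 1/3 × 1/6 = 1/18 = P(U=1,V=1) ✓

Yes, U and V are independent: every cell factors, so I(U;V) = 0 bits.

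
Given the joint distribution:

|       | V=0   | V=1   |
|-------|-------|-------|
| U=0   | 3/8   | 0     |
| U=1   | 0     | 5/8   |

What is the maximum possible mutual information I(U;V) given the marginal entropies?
The upper bound on mutual information is I(U;V) ≤ min(H(U), H(V)).

Marginal P(U) (row sums):
  P(U=0) = 3/8 + 0 = 3/8
  P(U=1) = 0 + 5/8 = 5/8
Marginal P(V) (column sums):
  P(V=0) = 3/8 + 0 = 3/8
  P(V=1) = 0 + 5/8 = 5/8

H(U) = -[(3/8)·log₂(3/8) + (5/8)·log₂(5/8)]
  = 0.5306 + 0.4238
  = 0.9544 bits
H(V) = -[(3/8)·log₂(3/8) + (5/8)·log₂(5/8)]
  = 0.5306 + 0.4238
  = 0.9544 bits

Maximum possible I(U;V) = min(0.9544, 0.9544) = 0.9544 bits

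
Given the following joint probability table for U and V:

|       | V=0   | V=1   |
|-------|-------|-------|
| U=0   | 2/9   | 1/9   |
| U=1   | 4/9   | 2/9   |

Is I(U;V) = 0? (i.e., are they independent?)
Marginal P(U) (row sums):
  P(U=0) = 2/9 + 1/9 = 1/3
  P(U=1) = 4/9 + 2/9 = 2/3
Marginal P(V) (column sums):
  P(V=0) = 2/9 + 4/9 = 2/3
  P(V=1) = 1/9 + 2/9 = 1/3

U and V are independent iff P(U=i,V=j) = P(U=i)·P(V=j) for every cell.
  P(U=0)·P(V=0) = 1/3 × 2/3 = 2/9 = P(U=0,V=0) ✓
  P(U=0)·P(V=1) = 1/3 × 1/3 = 1/9 = P(U=0,V=1) ✓
  P(U=1)·P(V=0) = 2/3 × 2/3 = 4/9 = P(U=1,V=0) ✓
  P(U=1)·P(V=1) = 2/3 × 1/3 = 2/9 = P(U=1,V=1) ✓

Yes, U and V are independent: every cell factors, so I(U;V) = 0 bits.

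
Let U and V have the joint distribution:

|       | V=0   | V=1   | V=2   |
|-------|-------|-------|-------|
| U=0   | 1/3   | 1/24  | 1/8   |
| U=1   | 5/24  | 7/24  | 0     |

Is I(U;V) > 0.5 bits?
Marginal P(U) (row sums):
  P(U=0) = 1/3 + 1/24 + 1/8 = 1/2
  P(U=1) = 5/24 + 7/24 + 0 = 1/2
Marginal P(V) (column sums):
  P(V=0) = 1/3 + 5/24 = 13/24
  P(V=1) = 1/24 + 7/24 = 1/3
  P(V=2) = 1/8 + 0 = 1/8

H(U) = -[(1/2)·log₂(1/2) + (1/2)·log₂(1/2)]
  = 0.5000 + 0.5000
  = 1.0000 bits
H(V) = -[(13/24)·log₂(13/24) + (1/3)·log₂(1/3) + (1/8)·log₂(1/8)]
  = 0.4791 + 0.5283 + 0.3750
  = 1.3824 bits
H(U,V) = -[(1/3)·log₂(1/3) + (1/24)·log₂(1/24) + (1/8)·log₂(1/8) + (5/24)·log₂(5/24) + (7/24)·log₂(7/24)]
  = 0.5283 + 0.1910 + 0.3750 + 0.4715 + 0.5185
  = 2.0843 bits

I(U;V) = H(U) + H(V) - H(U,V)
  = 1.0000 + 1.3824 - 2.0843
  = 0.2981 bits

No. I(U;V) = 0.2981 bits, which is ≤ 0.5 bits.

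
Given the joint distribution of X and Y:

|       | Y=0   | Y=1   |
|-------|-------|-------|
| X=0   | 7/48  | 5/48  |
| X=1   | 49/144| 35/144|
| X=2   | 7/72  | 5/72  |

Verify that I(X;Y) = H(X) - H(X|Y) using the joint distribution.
Left side, from I(X;Y) = H(X) + H(Y) - H(X,Y):
Marginal P(X) (row sums):
  P(X=0) = 7/48 + 5/48 = 1/4
  P(X=1) = 49/144 + 35/144 = 7/12
  P(X=2) = 7/72 + 5/72 = 1/6
Marginal P(Y) (column sums):
  P(Y=0) = 7/48 + 49/144 + 7/72 = 7/12
  P(Y=1) = 5/48 + 35/144 + 5/72 = 5/12

H(X) = -[(1/4)·log₂(1/4) + (7/12)·log₂(7/12) + (1/6)·log₂(1/6)]
  = 0.5000 + 0.4536 + 0.4308
  = 1.3844 bits
H(Y) = -[(7/12)·log₂(7/12) + (5/12)·log₂(5/12)]
  = 0.4536 + 0.5263
  = 0.9799 bits
H(X,Y) = -[(7/48)·log₂(7/48) + (5/48)·log₂(5/48) + (49/144)·log₂(49/144) + (35/144)·log₂(35/144) + (7/72)·log₂(7/72) + (5/72)·log₂(5/72)]
  = 0.4051 + 0.3399 + 0.5292 + 0.4960 + 0.3269 + 0.2672
  = 2.3643 bits

I(X;Y) = H(X) + H(Y) - H(X,Y)
  = 1.3844 + 0.9799 - 2.3643
  = 0.0000 bits

Right side, with H(X|Y) computed directly from the conditional probabilities:
H(X|Y) = -Σ P(X,Y)·log₂ P(X|Y), where P(X|Y) = P(X,Y) / P(Y)
  (X=0,Y=0): P(X|Y) = (7/48)/(7/12) = 1/4;  -(7/48)·log₂(1/4) = 0.2917
  (X=0,Y=1): P(X|Y) = (5/48)/(5/12) = 1/4;  -(5/48)·log₂(1/4) = 0.2083
  (X=1,Y=0): P(X|Y) = (49/144)/(7/12) = 7/12;  -(49/144)·log₂(7/12) = 0.2646
  (X=1,Y=1): P(X|Y) = (35/144)/(5/12) = 7/12;  -(35/144)·log₂(7/12) = 0.1890
  (X=2,Y=0): P(X|Y) = (7/72)/(7/12) = 1/6;  -(7/72)·log₂(1/6) = 0.2513
  (X=2,Y=1): P(X|Y) = (5/72)/(5/12) = 1/6;  -(5/72)·log₂(1/6) = 0.1795
H(X|Y) = 0.2917 + 0.2083 + 0.2646 + 0.1890 + 0.2513 + 0.1795
  = 1.3844 bits
H(X) - H(X|Y) = 1.3844 - 1.3844 = 0.0000 bits

Both sides equal 0.0000 bits, so I(X;Y) = H(X) - H(X|Y) ✓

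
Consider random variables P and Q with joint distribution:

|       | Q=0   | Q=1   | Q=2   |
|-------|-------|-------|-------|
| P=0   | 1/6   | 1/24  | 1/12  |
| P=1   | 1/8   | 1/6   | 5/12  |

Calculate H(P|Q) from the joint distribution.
Marginal P(Q) (column sums):
  P(Q=0) = 1/6 + 1/8 = 7/24
  P(Q=1) = 1/24 + 1/6 = 5/24
  P(Q=2) = 1/12 + 5/12 = 1/2

H(P|Q) = -Σ P(P,Q)·log₂ P(P|Q), where P(P|Q) = P(P,Q) / P(Q)
  (P=0,Q=0): P(P|Q) = (1/6)/(7/24) = 4/7;  -(1/6)·log₂(4/7) = 0.1346
  (P=0,Q=1): P(P|Q) = (1/24)/(5/24) = 1/5;  -(1/24)·log₂(1/5) = 0.0967
  (P=0,Q=2): P(P|Q) = (1/12)/(1/2) = 1/6;  -(1/12)·log₂(1/6) = 0.2154
  (P=1,Q=0): P(P|Q) = (1/8)/(7/24) = 3/7;  -(1/8)·log₂(3/7) = 0.1528
  (P=1,Q=1): P(P|Q) = (1/6)/(5/24) = 4/5;  -(1/6)·log₂(4/5) = 0.0537
  (P=1,Q=2): P(P|Q) = (5/12)/(1/2) = 5/6;  -(5/12)·log₂(5/6) = 0.1096
H(P|Q) = 0.1346 + 0.0967 + 0.2154 + 0.1528 + 0.0537 + 0.1096
  = 0.7628 bits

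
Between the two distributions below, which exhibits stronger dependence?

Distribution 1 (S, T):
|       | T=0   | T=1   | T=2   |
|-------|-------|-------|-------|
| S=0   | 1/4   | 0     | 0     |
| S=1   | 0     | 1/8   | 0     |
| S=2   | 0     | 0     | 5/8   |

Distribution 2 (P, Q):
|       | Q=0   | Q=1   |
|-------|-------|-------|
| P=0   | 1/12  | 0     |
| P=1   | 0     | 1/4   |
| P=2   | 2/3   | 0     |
Distribution 1 (S, T):
Marginal P(S) (row sums):
  P(S=0) = 1/4 + 0 + 0 = 1/4
  P(S=1) = 0 + 1/8 + 0 = 1/8
  P(S=2) = 0 + 0 + 5/8 = 5/8
Marginal P(T) (column sums):
  P(T=0) = 1/4 + 0 + 0 = 1/4
  P(T=1) = 0 + 1/8 + 0 = 1/8
  P(T=2) = 0 + 0 + 5/8 = 5/8

H(S) = -[(1/4)·log₂(1/4) + (1/8)·log₂(1/8) + (5/8)·log₂(5/8)]
  = 0.5000 + 0.3750 + 0.4238
  = 1.2988 bits
H(T) = -[(1/4)·log₂(1/4) + (1/8)·log₂(1/8) + (5/8)·log₂(5/8)]
  = 0.5000 + 0.3750 + 0.4238
  = 1.2988 bits
H(S,T) = -[(1/4)·log₂(1/4) + (1/8)·log₂(1/8) + (5/8)·log₂(5/8)]
  = 0.5000 + 0.3750 + 0.4238
  = 1.2988 bits

I(S;T) = H(S) + H(T) - H(S,T)
  = 1.2988 + 1.2988 - 1.2988
  = 1.2988 bits

Distribution 2 (P, Q):
Marginal P(P) (row sums):
  P(P=0) = 1/12 + 0 = 1/12
  P(P=1) = 0 + 1/4 = 1/4
  P(P=2) = 2/3 + 0 = 2/3
Marginal P(Q) (column sums):
  P(Q=0) = 1/12 + 0 + 2/3 = 3/4
  P(Q=1) = 0 + 1/4 + 0 = 1/4

H(P) = -[(1/12)·log₂(1/12) + (1/4)·log₂(1/4) + (2/3)·log₂(2/3)]
  = 0.2987 + 0.5000 + 0.3900
  = 1.1887 bits
H(Q) = -[(3/4)·log₂(3/4) + (1/4)·log₂(1/4)]
  = 0.3113 + 0.5000
  = 0.8113 bits
H(P,Q) = -[(1/12)·log₂(1/12) + (1/4)·log₂(1/4) + (2/3)·log₂(2/3)]
  = 0.2987 + 0.5000 + 0.3900
  = 1.1887 bits

I(P;Q) = H(P) + H(Q) - H(P,Q)
  = 1.1887 + 0.8113 - 1.1887
  = 0.8113 bits

I(S;T) = 1.2988 bits > I(P;Q) = 0.8113 bits, so (S, T) has the higher mutual information (stronger dependence).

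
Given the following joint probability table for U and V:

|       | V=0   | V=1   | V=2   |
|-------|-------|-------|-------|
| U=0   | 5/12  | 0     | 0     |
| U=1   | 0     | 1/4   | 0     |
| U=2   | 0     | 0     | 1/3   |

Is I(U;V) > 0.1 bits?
Marginal P(U) (row sums):
  P(U=0) = 5/12 + 0 + 0 = 5/12
  P(U=1) = 0 + 1/4 + 0 = 1/4
  P(U=2) = 0 + 0 + 1/3 = 1/3
Marginal P(V) (column sums):
  P(V=0) = 5/12 + 0 + 0 = 5/12
  P(V=1) = 0 + 1/4 + 0 = 1/4
  P(V=2) = 0 + 0 + 1/3 = 1/3

H(U) = -[(5/12)·log₂(5/12) + (1/4)·log₂(1/4) + (1/3)·log₂(1/3)]
  = 0.5263 + 0.5000 + 0.5283
  = 1.5546 bits
H(V) = -[(5/12)·log₂(5/12) + (1/4)·log₂(1/4) + (1/3)·log₂(1/3)]
  = 0.5263 + 0.5000 + 0.5283
  = 1.5546 bits
H(U,V) = -[(5/12)·log₂(5/12) + (1/4)·log₂(1/4) + (1/3)·log₂(1/3)]
  = 0.5263 + 0.5000 + 0.5283
  = 1.5546 bits

I(U;V) = H(U) + H(V) - H(U,V)
  = 1.5546 + 1.5546 - 1.5546
  = 1.5546 bits

Yes. I(U;V) = 1.5546 bits, which is > 0.1 bits.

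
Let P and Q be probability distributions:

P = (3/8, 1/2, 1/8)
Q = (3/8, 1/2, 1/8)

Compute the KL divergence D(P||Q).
D(P||Q) = Σ P(i) log₂(P(i)/Q(i))
  i=0: (3/8) × log₂((3/8)/(3/8)) = (3/8) × log₂(1) = 0.0000
  i=1: (1/2) × log₂((1/2)/(1/2)) = (1/2) × log₂(1) = 0.0000
  i=2: (1/8) × log₂((1/8)/(1/8)) = (1/8) × log₂(1) = 0.0000
D(P||Q) = 0.0000 + 0.0000 + 0.0000
  = 0.0000 bits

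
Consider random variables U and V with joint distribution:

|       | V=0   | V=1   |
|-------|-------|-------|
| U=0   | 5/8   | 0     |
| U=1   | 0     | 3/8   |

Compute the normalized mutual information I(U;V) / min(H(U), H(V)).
Marginal P(U) (row sums):
  P(U=0) = 5/8 + 0 = 5/8
  P(U=1) = 0 + 3/8 = 3/8
Marginal P(V) (column sums):
  P(V=0) = 5/8 + 0 = 5/8
  P(V=1) = 0 + 3/8 = 3/8

H(U) = -[(5/8)·log₂(5/8) + (3/8)·log₂(3/8)]
  = 0.4238 + 0.5306
  = 0.9544 bits
H(V) = -[(5/8)·log₂(5/8) + (3/8)·log₂(3/8)]
  = 0.4238 + 0.5306
  = 0.9544 bits
H(U,V) = -[(5/8)·log₂(5/8) + (3/8)·log₂(3/8)]
  = 0.4238 + 0.5306
  = 0.9544 bits

I(U;V) = H(U) + H(V) - H(U,V)
  = 0.9544 + 0.9544 - 0.9544
  = 0.9544 bits

min(H(U), H(V)) = min(0.9544, 0.9544) = 0.9544 bits
Normalized MI = 0.9544 / 0.9544 = 1.0000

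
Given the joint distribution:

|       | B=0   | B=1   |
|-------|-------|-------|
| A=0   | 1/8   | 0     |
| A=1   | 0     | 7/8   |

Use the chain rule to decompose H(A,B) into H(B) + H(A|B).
By the chain rule: H(A,B) = H(B) + H(A|B)

Marginal P(B) (column sums):
  P(B=0) = 1/8 + 0 = 1/8
  P(B=1) = 0 + 7/8 = 7/8
H(B) = -[(1/8)·log₂(1/8) + (7/8)·log₂(7/8)]
  = 0.3750 + 0.1686
  = 0.5436 bits
H(A|B) = -Σ P(A,B)·log₂ P(A|B), where P(A|B) = P(A,B) / P(B)
  (cells with P(A,B) = 0 contribute 0)
  (A=0,B=0): P(A|B) = (1/8)/(1/8) = 1;  -(1/8)·log₂(1) = 0.0000
  (A=1,B=1): P(A|B) = (7/8)/(7/8) = 1;  -(7/8)·log₂(1) = 0.0000
H(A|B) = 0.0000 + 0.0000
  = 0.0000 bits

H(A,B) = H(B) + H(A|B) = 0.5436 + 0.0000 = 0.5436 bits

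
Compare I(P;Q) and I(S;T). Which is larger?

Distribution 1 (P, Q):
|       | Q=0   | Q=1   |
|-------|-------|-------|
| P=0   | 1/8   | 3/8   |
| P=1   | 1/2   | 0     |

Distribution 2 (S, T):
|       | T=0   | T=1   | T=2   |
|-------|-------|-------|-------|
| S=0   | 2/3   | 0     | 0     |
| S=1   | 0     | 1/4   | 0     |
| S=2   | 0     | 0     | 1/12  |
Distribution 1 (P, Q):
Marginal P(P) (row sums):
  P(P=0) = 1/8 + 3/8 = 1/2
  P(P=1) = 1/2 + 0 = 1/2
Marginal P(Q) (column sums):
  P(Q=0) = 1/8 + 1/2 = 5/8
  P(Q=1) = 3/8 + 0 = 3/8

H(P) = -[(1/2)·log₂(1/2) + (1/2)·log₂(1/2)]
  = 0.5000 + 0.5000
  = 1.0000 bits
H(Q) = -[(5/8)·log₂(5/8) + (3/8)·log₂(3/8)]
  = 0.4238 + 0.5306
  = 0.9544 bits
H(P,Q) = -[(1/8)·log₂(1/8) + (3/8)·log₂(3/8) + (1/2)·log₂(1/2)]
  = 0.3750 + 0.5306 + 0.5000
  = 1.4056 bits

I(P;Q) = H(P) + H(Q) - H(P,Q)
  = 1.0000 + 0.9544 - 1.4056
  = 0.5488 bits

Distribution 2 (S, T):
Marginal P(S) (row sums):
  P(S=0) = 2/3 + 0 + 0 = 2/3
  P(S=1) = 0 + 1/4 + 0 = 1/4
  P(S=2) = 0 + 0 + 1/12 = 1/12
Marginal P(T) (column sums):
  P(T=0) = 2/3 + 0 + 0 = 2/3
  P(T=1) = 0 + 1/4 + 0 = 1/4
  P(T=2) = 0 + 0 + 1/12 = 1/12

H(S) = -[(2/3)·log₂(2/3) + (1/4)·log₂(1/4) + (1/12)·log₂(1/12)]
  = 0.3900 + 0.5000 + 0.2987
  = 1.1887 bits
H(T) = -[(2/3)·log₂(2/3) + (1/4)·log₂(1/4) + (1/12)·log₂(1/12)]
  = 0.3900 + 0.5000 + 0.2987
  = 1.1887 bits
H(S,T) = -[(2/3)·log₂(2/3) + (1/4)·log₂(1/4) + (1/12)·log₂(1/12)]
  = 0.3900 + 0.5000 + 0.2987
  = 1.1887 bits

I(S;T) = H(S) + H(T) - H(S,T)
  = 1.1887 + 1.1887 - 1.1887
  = 1.1887 bits

I(S;T) = 1.1887 bits > I(P;Q) = 0.5488 bits, so (S, T) has the higher mutual information (stronger dependence).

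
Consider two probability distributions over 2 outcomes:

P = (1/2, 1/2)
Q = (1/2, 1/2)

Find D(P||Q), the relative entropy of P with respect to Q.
D(P||Q) = Σ P(i) log₂(P(i)/Q(i))
  i=0: (1/2) × log₂((1/2)/(1/2)) = (1/2) × log₂(1) = 0.0000
  i=1: (1/2) × log₂((1/2)/(1/2)) = (1/2) × log₂(1) = 0.0000
D(P||Q) = 0.0000 + 0.0000
  = 0.0000 bits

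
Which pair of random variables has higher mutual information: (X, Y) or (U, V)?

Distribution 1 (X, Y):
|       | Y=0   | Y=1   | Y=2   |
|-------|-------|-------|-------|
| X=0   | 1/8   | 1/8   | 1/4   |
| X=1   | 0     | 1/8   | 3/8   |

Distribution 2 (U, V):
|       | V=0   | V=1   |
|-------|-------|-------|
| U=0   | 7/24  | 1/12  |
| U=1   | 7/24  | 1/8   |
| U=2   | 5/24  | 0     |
Distribution 1 (X, Y):
Marginal P(X) (row sums):
  P(X=0) = 1/8 + 1/8 + 1/4 = 1/2
  P(X=1) = 0 + 1/8 + 3/8 = 1/2
Marginal P(Y) (column sums):
  P(Y=0) = 1/8 + 0 = 1/8
  P(Y=1) = 1/8 + 1/8 = 1/4
  P(Y=2) = 1/4 + 3/8 = 5/8

H(X) = -[(1/2)·log₂(1/2) + (1/2)·log₂(1/2)]
  = 0.5000 + 0.5000
  = 1.0000 bits
H(Y) = -[(1/8)·log₂(1/8) + (1/4)·log₂(1/4) + (5/8)·log₂(5/8)]
  = 0.3750 + 0.5000 + 0.4238
  = 1.2988 bits
H(X,Y) = -[(1/8)·log₂(1/8) + (1/8)·log₂(1/8) + (1/4)·log₂(1/4) + (1/8)·log₂(1/8) + (3/8)·log₂(3/8)]
  = 0.3750 + 0.3750 + 0.5000 + 0.3750 + 0.5306
  = 2.1556 bits

I(X;Y) = H(X) + H(Y) - H(X,Y)
  = 1.0000 + 1.2988 - 2.1556
  = 0.1432 bits

Distribution 2 (U, V):
Marginal P(U) (row sums):
  P(U=0) = 7/24 + 1/12 = 3/8
  P(U=1) = 7/24 + 1/8 = 5/12
  P(U=2) = 5/24 + 0 = 5/24
Marginal P(V) (column sums):
  P(V=0) = 7/24 + 7/24 + 5/24 = 19/24
  P(V=1) = 1/12 + 1/8 + 0 = 5/24

H(U) = -[(3/8)·log₂(3/8) + (5/12)·log₂(5/12) + (5/24)·log₂(5/24)]
  = 0.5306 + 0.5263 + 0.4715
  = 1.5284 bits
H(V) = -[(19/24)·log₂(19/24) + (5/24)·log₂(5/24)]
  = 0.2668 + 0.4715
  = 0.7383 bits
H(U,V) = -[(7/24)·log₂(7/24) + (1/12)·log₂(1/12) + (7/24)·log₂(7/24) + (1/8)·log₂(1/8) + (5/24)·log₂(5/24)]
  = 0.5185 + 0.2987 + 0.5185 + 0.3750 + 0.4715
  = 2.1822 bits

I(U;V) = H(U) + H(V) - H(U,V)
  = 1.5284 + 0.7383 - 2.1822
  = 0.0845 bits

I(X;Y) = 0.1432 bits > I(U;V) = 0.0845 bits, so (X, Y) has the higher mutual information (stronger dependence).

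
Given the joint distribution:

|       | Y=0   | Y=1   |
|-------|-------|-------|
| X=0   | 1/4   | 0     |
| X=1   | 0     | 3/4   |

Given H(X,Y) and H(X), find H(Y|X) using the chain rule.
From the chain rule: H(X,Y) = H(X) + H(Y|X)
Therefore: H(Y|X) = H(X,Y) - H(X)

H(X,Y) = -[(1/4)·log₂(1/4) + (3/4)·log₂(3/4)]
  = 0.5000 + 0.3113
  = 0.8113 bits
Marginal P(X) (row sums):
  P(X=0) = 1/4 + 0 = 1/4
  P(X=1) = 0 + 3/4 = 3/4
H(X) = -[(1/4)·log₂(1/4) + (3/4)·log₂(3/4)]
  = 0.5000 + 0.3113
  = 0.8113 bits

H(Y|X) = 0.8113 - 0.8113 = 0.0000 bits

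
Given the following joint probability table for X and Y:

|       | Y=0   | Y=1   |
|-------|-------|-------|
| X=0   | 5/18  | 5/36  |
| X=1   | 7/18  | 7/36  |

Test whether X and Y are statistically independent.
Marginal P(X) (row sums):
  P(X=0) = 5/18 + 5/36 = 5/12
  P(X=1) = 7/18 + 7/36 = 7/12
Marginal P(Y) (column sums):
  P(Y=0) = 5/18 + 7/18 = 2/3
  P(Y=1) = 5/36 + 7/36 = 1/3

X and Y are independent iff P(X=i,Y=j) = P(X=i)·P(Y=j) for every cell.
  P(X=0)·P(Y=0) = 5/12 × 2/3 = 5/18 = P(X=0,Y=0) ✓
  P(X=0)·P(Y=1) = 5/12 × 1/3 = 5/36 = P(X=0,Y=1) ✓
  P(X=1)·P(Y=0) = 7/12 × 2/3 = 7/18 = P(X=1,Y=0) ✓
  P(X=1)·P(Y=1) = 7/12 × 1/3 = 7/36 = P(X=1,Y=1) ✓

Yes, X and Y are independent: every cell factors, so I(X;Y) = 0 bits.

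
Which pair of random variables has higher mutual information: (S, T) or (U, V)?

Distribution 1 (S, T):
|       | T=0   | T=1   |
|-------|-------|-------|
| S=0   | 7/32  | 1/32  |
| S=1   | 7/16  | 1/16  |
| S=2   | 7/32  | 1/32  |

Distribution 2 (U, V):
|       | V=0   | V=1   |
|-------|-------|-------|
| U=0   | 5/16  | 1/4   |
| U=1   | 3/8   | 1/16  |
Distribution 1 (S, T):
Marginal P(S) (row sums):
  P(S=0) = 7/32 + 1/32 = 1/4
  P(S=1) = 7/16 + 1/16 = 1/2
  P(S=2) = 7/32 + 1/32 = 1/4
Marginal P(T) (column sums):
  P(T=0) = 7/32 + 7/16 + 7/32 = 7/8
  P(T=1) = 1/32 + 1/16 + 1/32 = 1/8

H(S) = -[(1/4)·log₂(1/4) + (1/2)·log₂(1/2) + (1/4)·log₂(1/4)]
  = 0.5000 + 0.5000 + 0.5000
  = 1.5000 bits
H(T) = -[(7/8)·log₂(7/8) + (1/8)·log₂(1/8)]
  = 0.1686 + 0.3750
  = 0.5436 bits
H(S,T) = -[(7/32)·log₂(7/32) + (1/32)·log₂(1/32) + (7/16)·log₂(7/16) + (1/16)·log₂(1/16) + (7/32)·log₂(7/32) + (1/32)·log₂(1/32)]
  = 0.4796 + 0.1563 + 0.5218 + 0.2500 + 0.4796 + 0.1563
  = 2.0436 bits

I(S;T) = H(S) + H(T) - H(S,T)
  = 1.5000 + 0.5436 - 2.0436
  = 0.0000 bits

Distribution 2 (U, V):
Marginal P(U) (row sums):
  P(U=0) = 5/16 + 1/4 = 9/16
  P(U=1) = 3/8 + 1/16 = 7/16
Marginal P(V) (column sums):
  P(V=0) = 5/16 + 3/8 = 11/16
  P(V=1) = 1/4 + 1/16 = 5/16

H(U) = -[(9/16)·log₂(9/16) + (7/16)·log₂(7/16)]
  = 0.4669 + 0.5218
  = 0.9887 bits
H(V) = -[(11/16)·log₂(11/16) + (5/16)·log₂(5/16)]
  = 0.3716 + 0.5244
  = 0.8960 bits
H(U,V) = -[(5/16)·log₂(5/16) + (1/4)·log₂(1/4) + (3/8)·log₂(3/8) + (1/16)·log₂(1/16)]
  = 0.5244 + 0.5000 + 0.5306 + 0.2500
  = 1.8050 bits

I(U;V) = H(U) + H(V) - H(U,V)
  = 0.9887 + 0.8960 - 1.8050
  = 0.0797 bits

I(U;V) = 0.0797 bits > I(S;T) = 0.0000 bits, so (U, V) has the higher mutual information (stronger dependence).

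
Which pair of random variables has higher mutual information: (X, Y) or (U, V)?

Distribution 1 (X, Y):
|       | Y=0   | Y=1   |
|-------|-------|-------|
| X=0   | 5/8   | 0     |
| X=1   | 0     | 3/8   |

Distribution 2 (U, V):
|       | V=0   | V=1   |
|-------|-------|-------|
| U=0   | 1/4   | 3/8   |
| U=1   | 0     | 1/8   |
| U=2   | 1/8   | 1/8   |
Distribution 1 (X, Y):
Marginal P(X) (row sums):
  P(X=0) = 5/8 + 0 = 5/8
  P(X=1) = 0 + 3/8 = 3/8
Marginal P(Y) (column sums):
  P(Y=0) = 5/8 + 0 = 5/8
  P(Y=1) = 0 + 3/8 = 3/8

H(X) = -[(5/8)·log₂(5/8) + (3/8)·log₂(3/8)]
  = 0.4238 + 0.5306
  = 0.9544 bits
H(Y) = -[(5/8)·log₂(5/8) + (3/8)·log₂(3/8)]
  = 0.4238 + 0.5306
  = 0.9544 bits
H(X,Y) = -[(5/8)·log₂(5/8) + (3/8)·log₂(3/8)]
  = 0.4238 + 0.5306
  = 0.9544 bits

I(X;Y) = H(X) + H(Y) - H(X,Y)
  = 0.9544 + 0.9544 - 0.9544
  = 0.9544 bits

Distribution 2 (U, V):
Marginal P(U) (row sums):
  P(U=0) = 1/4 + 3/8 = 5/8
  P(U=1) = 0 + 1/8 = 1/8
  P(U=2) = 1/8 + 1/8 = 1/4
Marginal P(V) (column sums):
  P(V=0) = 1/4 + 0 + 1/8 = 3/8
  P(V=1) = 3/8 + 1/8 + 1/8 = 5/8

H(U) = -[(5/8)·log₂(5/8) + (1/8)·log₂(1/8) + (1/4)·log₂(1/4)]
  = 0.4238 + 0.3750 + 0.5000
  = 1.2988 bits
H(V) = -[(3/8)·log₂(3/8) + (5/8)·log₂(5/8)]
  = 0.5306 + 0.4238
  = 0.9544 bits
H(U,V) = -[(1/4)·log₂(1/4) + (3/8)·log₂(3/8) + (1/8)·log₂(1/8) + (1/8)·log₂(1/8) + (1/8)·log₂(1/8)]
  = 0.5000 + 0.5306 + 0.3750 + 0.3750 + 0.3750
  = 2.1556 bits

I(U;V) = H(U) + H(V) - H(U,V)
  = 1.2988 + 0.9544 - 2.1556
  = 0.0976 bits

I(X;Y) = 0.9544 bits > I(U;V) = 0.0976 bits, so (X, Y) has the higher mutual information (stronger dependence).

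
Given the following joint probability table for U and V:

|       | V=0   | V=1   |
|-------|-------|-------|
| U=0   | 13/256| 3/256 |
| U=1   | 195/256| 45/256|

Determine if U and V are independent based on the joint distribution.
Marginal P(U) (row sums):
  P(U=0) = 13/256 + 3/256 = 1/16
  P(U=1) = 195/256 + 45/256 = 15/16
Marginal P(V) (column sums):
  P(V=0) = 13/256 + 195/256 = 13/16
  P(V=1) = 3/256 + 45/256 = 3/16

U and V are independent iff P(U=i,V=j) = P(U=i)·P(V=j) for every cell.
  P(U=0)·P(V=0) = 1/16 × 13/16 = 13/256 = P(U=0,V=0) ✓
  P(U=0)·P(V=1) = 1/16 × 3/16 = 3/256 = P(U=0,V=1) ✓
  P(U=1)·P(V=0) = 15/16 × 13/16 = 195/256 = P(U=1,V=0) ✓
  P(U=1)·P(V=1) = 15/16 × 3/16 = 45/256 = P(U=1,V=1) ✓

Yes, U and V are independent: every cell factors, so I(U;V) = 0 bits.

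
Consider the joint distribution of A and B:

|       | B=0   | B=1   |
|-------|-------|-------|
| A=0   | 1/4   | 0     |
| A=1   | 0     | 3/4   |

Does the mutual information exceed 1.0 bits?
Marginal P(A) (row sums):
  P(A=0) = 1/4 + 0 = 1/4
  P(A=1) = 0 + 3/4 = 3/4
Marginal P(B) (column sums):
  P(B=0) = 1/4 + 0 = 1/4
  P(B=1) = 0 + 3/4 = 3/4

H(A) = -[(1/4)·log₂(1/4) + (3/4)·log₂(3/4)]
  = 0.5000 + 0.3113
  = 0.8113 bits
H(B) = -[(1/4)·log₂(1/4) + (3/4)·log₂(3/4)]
  = 0.5000 + 0.3113
  = 0.8113 bits
H(A,B) = -[(1/4)·log₂(1/4) + (3/4)·log₂(3/4)]
  = 0.5000 + 0.3113
  = 0.8113 bits

I(A;B) = H(A) + H(B) - H(A,B)
  = 0.8113 + 0.8113 - 0.8113
  = 0.8113 bits

No. I(A;B) = 0.8113 bits, which is ≤ 1.0 bits.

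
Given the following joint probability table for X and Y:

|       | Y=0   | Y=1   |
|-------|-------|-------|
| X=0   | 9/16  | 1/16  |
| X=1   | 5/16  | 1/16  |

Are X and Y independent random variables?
Marginal P(X) (row sums):
  P(X=0) = 9/16 + 1/16 = 5/8
  P(X=1) = 5/16 + 1/16 = 3/8
Marginal P(Y) (column sums):
  P(Y=0) = 9/16 + 5/16 = 7/8
  P(Y=1) = 1/16 + 1/16 = 1/8

X and Y are independent iff P(X=i,Y=j) = P(X=i)·P(Y=j) for every cell.
  P(X=0)·P(Y=0) = 5/8 × 7/8 = 35/64, but P(X=0,Y=0) = 9/16 ✗

No, X and Y are not independent. Quantitatively, I(X;Y) > 0:

H(X) = -[(5/8)·log₂(5/8) + (3/8)·log₂(3/8)]
  = 0.4238 + 0.5306
  = 0.9544 bits
H(Y) = -[(7/8)·log₂(7/8) + (1/8)·log₂(1/8)]
  = 0.1686 + 0.3750
  = 0.5436 bits
H(X,Y) = -[(9/16)·log₂(9/16) + (1/16)·log₂(1/16) + (5/16)·log₂(5/16) + (1/16)·log₂(1/16)]
  = 0.4669 + 0.2500 + 0.5244 + 0.2500
  = 1.4913 bits
I(X;Y) = H(X) + H(Y) - H(X,Y) = 0.9544 + 0.5436 - 1.4913 = 0.0067 bits > 0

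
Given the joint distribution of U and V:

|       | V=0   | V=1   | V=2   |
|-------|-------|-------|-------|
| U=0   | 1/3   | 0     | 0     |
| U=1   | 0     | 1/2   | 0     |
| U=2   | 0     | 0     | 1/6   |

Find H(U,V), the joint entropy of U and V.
H(U,V) = -Σ P(U,V) log₂ P(U,V), summed over the non-zero cells:
H(U,V) = -[(1/3)·log₂(1/3) + (1/2)·log₂(1/2) + (1/6)·log₂(1/6)]
  = 0.5283 + 0.5000 + 0.4308
  = 1.4591 bits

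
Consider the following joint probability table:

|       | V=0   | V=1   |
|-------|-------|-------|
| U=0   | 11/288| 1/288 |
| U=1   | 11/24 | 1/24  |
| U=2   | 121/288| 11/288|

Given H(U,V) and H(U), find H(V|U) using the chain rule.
From the chain rule: H(U,V) = H(U) + H(V|U)
Therefore: H(V|U) = H(U,V) - H(U)

H(U,V) = -[(11/288)·log₂(11/288) + (1/288)·log₂(1/288) + (11/24)·log₂(11/24) + (1/24)·log₂(1/24) + (121/288)·log₂(121/288) + (11/288)·log₂(11/288)]
  = 0.1799 + 0.0284 + 0.5159 + 0.1910 + 0.5256 + 0.1799
  = 1.6207 bits
Marginal P(U) (row sums):
  P(U=0) = 11/288 + 1/288 = 1/24
  P(U=1) = 11/24 + 1/24 = 1/2
  P(U=2) = 121/288 + 11/288 = 11/24
H(U) = -[(1/24)·log₂(1/24) + (1/2)·log₂(1/2) + (11/24)·log₂(11/24)]
  = 0.1910 + 0.5000 + 0.5159
  = 1.2069 bits

H(V|U) = 1.6207 - 1.2069 = 0.4138 bits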